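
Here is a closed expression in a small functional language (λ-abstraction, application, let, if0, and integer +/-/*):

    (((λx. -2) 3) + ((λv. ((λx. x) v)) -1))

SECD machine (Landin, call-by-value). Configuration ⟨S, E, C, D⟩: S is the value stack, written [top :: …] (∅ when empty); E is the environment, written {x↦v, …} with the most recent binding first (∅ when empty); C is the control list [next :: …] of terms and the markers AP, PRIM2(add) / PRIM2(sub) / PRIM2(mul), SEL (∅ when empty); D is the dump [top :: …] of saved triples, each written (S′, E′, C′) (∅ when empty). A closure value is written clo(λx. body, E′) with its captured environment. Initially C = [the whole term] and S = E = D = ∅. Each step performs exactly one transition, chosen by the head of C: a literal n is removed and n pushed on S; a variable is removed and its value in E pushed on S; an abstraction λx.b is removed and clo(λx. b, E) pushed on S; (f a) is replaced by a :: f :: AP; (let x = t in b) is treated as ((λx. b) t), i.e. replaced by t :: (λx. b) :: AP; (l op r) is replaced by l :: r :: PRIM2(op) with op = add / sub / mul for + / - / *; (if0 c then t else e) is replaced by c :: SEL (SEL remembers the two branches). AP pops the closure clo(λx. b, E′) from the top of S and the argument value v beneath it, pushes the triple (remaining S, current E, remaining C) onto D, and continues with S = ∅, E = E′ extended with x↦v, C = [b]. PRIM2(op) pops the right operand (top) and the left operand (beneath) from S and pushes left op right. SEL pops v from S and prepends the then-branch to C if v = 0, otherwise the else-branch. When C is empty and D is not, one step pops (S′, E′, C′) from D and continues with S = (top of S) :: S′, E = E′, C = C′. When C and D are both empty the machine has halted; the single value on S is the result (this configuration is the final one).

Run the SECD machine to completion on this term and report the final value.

step 0: ⟨S=∅; E=∅; C=[(((λx. -2) 3) + ((λv. ((λx. x) v)) -1))]; D=∅⟩
step 1: ⟨S=∅; E=∅; C=[((λx. -2) 3) :: ((λv. ((λx. x) v)) -1) :: PRIM2(add)]; D=∅⟩
step 2: ⟨S=∅; E=∅; C=[3 :: (λx. -2) :: AP :: ((λv. ((λx. x) v)) -1) :: PRIM2(add)]; D=∅⟩
step 3: ⟨S=[3]; E=∅; C=[(λx. -2) :: AP :: ((λv. ((λx. x) v)) -1) :: PRIM2(add)]; D=∅⟩
step 4: ⟨S=[clo(λx. -2, ∅) :: 3]; E=∅; C=[AP :: ((λv. ((λx. x) v)) -1) :: PRIM2(add)]; D=∅⟩
step 5: ⟨S=∅; E={x↦3}; C=[-2]; D=[(∅, ∅, [((λv. ((λx. x) v)) -1) :: PRIM2(add)])]⟩
step 6: ⟨S=[-2]; E={x↦3}; C=∅; D=[(∅, ∅, [((λv. ((λx. x) v)) -1) :: PRIM2(add)])]⟩
step 7: ⟨S=[-2]; E=∅; C=[((λv. ((λx. x) v)) -1) :: PRIM2(add)]; D=∅⟩
step 8: ⟨S=[-2]; E=∅; C=[-1 :: (λv. ((λx. x) v)) :: AP :: PRIM2(add)]; D=∅⟩
step 9: ⟨S=[-1 :: -2]; E=∅; C=[(λv. ((λx. x) v)) :: AP :: PRIM2(add)]; D=∅⟩
step 10: ⟨S=[clo(λv. ((λx. x) v), ∅) :: -1 :: -2]; E=∅; C=[AP :: PRIM2(add)]; D=∅⟩
step 11: ⟨S=∅; E={v↦-1}; C=[((λx. x) v)]; D=[([-2], ∅, [PRIM2(add)])]⟩
step 12: ⟨S=∅; E={v↦-1}; C=[v :: (λx. x) :: AP]; D=[([-2], ∅, [PRIM2(add)])]⟩
step 13: ⟨S=[-1]; E={v↦-1}; C=[(λx. x) :: AP]; D=[([-2], ∅, [PRIM2(add)])]⟩
step 14: ⟨S=[clo(λx. x, {v↦-1}) :: -1]; E={v↦-1}; C=[AP]; D=[([-2], ∅, [PRIM2(add)])]⟩
step 15: ⟨S=∅; E={x↦-1, v↦-1}; C=[x]; D=[(∅, {v↦-1}, ∅) :: ([-2], ∅, [PRIM2(add)])]⟩
step 16: ⟨S=[-1]; E={x↦-1, v↦-1}; C=∅; D=[(∅, {v↦-1}, ∅) :: ([-2], ∅, [PRIM2(add)])]⟩
step 17: ⟨S=[-1]; E={v↦-1}; C=∅; D=[([-2], ∅, [PRIM2(add)])]⟩
step 18: ⟨S=[-1 :: -2]; E=∅; C=[PRIM2(add)]; D=∅⟩
step 19: ⟨S=[-3]; E=∅; C=∅; D=∅⟩
→ final value -3

Answer: -3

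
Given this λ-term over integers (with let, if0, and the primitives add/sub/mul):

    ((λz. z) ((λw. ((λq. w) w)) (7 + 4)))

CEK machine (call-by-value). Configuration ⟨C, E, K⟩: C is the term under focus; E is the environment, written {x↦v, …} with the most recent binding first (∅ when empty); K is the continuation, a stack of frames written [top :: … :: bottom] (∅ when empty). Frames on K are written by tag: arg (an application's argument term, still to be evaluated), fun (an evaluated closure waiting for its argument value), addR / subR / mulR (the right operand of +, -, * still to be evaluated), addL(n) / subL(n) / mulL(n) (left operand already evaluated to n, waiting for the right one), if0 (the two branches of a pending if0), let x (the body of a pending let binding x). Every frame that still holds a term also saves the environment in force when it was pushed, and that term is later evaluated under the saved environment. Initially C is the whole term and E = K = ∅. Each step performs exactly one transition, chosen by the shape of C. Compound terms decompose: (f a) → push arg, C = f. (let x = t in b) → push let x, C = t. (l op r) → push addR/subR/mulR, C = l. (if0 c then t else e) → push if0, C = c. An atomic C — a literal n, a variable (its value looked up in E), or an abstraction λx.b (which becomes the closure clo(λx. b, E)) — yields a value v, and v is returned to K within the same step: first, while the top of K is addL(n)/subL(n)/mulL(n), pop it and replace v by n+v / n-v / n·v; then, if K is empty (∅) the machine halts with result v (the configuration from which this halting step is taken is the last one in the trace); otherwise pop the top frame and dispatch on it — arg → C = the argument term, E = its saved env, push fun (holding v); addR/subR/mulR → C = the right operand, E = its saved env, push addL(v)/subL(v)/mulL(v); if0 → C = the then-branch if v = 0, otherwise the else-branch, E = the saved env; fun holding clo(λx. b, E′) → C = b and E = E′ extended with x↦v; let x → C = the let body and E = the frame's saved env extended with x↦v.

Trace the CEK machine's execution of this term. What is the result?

t=0: <C=((λz. z) ((λw. ((λq. w) w)) (7 + 4))), E=∅, K=∅>
t=1: <C=(λz. z), E=∅, K=[arg]>
t=2: <C=((λw. ((λq. w) w)) (7 + 4)), E=∅, K=[fun]>
t=3: <C=(λw. ((λq. w) w)), E=∅, K=[arg :: fun]>
t=4: <C=(7 + 4), E=∅, K=[fun :: fun]>
t=5: <C=7, E=∅, K=[addR :: fun :: fun]>
t=6: <C=4, E=∅, K=[addL(7) :: fun :: fun]>
t=7: <C=((λq. w) w), E={w↦11}, K=[fun]>
t=8: <C=(λq. w), E={w↦11}, K=[arg :: fun]>
t=9: <C=w, E={w↦11}, K=[fun :: fun]>
t=10: <C=w, E={q↦11, w↦11}, K=[fun]>
t=11: <C=z, E={z↦11}, K=∅>
→ final value 11

Answer: 11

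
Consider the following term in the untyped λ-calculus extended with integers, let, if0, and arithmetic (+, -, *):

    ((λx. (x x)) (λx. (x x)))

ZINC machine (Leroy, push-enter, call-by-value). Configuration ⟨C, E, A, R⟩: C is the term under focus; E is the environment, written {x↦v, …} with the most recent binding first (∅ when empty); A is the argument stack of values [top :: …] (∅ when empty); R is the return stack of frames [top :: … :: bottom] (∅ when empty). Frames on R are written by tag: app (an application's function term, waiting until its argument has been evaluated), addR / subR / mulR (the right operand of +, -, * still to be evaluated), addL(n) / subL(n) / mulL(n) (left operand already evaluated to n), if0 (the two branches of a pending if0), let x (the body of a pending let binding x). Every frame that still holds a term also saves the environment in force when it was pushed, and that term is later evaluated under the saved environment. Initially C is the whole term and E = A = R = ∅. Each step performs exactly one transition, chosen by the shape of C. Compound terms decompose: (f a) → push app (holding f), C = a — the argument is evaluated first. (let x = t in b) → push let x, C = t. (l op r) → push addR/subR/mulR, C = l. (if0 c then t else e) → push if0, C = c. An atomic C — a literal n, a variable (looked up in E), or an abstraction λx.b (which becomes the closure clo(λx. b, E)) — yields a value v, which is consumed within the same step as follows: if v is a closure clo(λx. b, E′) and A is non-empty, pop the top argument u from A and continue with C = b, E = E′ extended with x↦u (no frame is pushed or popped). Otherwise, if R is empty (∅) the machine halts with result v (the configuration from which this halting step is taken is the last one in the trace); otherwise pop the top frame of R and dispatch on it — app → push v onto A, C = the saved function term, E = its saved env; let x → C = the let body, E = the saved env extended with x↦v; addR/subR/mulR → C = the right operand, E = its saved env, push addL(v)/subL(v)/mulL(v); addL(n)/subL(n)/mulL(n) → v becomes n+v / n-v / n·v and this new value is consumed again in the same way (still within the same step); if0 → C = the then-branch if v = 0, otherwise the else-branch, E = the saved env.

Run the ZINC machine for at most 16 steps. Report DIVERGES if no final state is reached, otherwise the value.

Answer: DIVERGES (no final state within 16 steps)

Derivation:
[0] ⟨C=((λx. (x x)) (λx. (x x))); E=∅; A=∅; R=∅⟩
[1] ⟨C=(λx. (x x)); E=∅; A=∅; R=[app]⟩
[2] ⟨C=(λx. (x x)); E=∅; A=[clo(λx. (x x), ∅)]; R=∅⟩
[3] ⟨C=(x x); E={x↦clo(λx. (x x), ∅)}; A=∅; R=∅⟩
[4] ⟨C=x; E={x↦clo(λx. (x x), ∅)}; A=∅; R=[app]⟩
[5] ⟨C=x; E={x↦clo(λx. (x x), ∅)}; A=[clo(λx. (x x), ∅)]; R=∅⟩
… configuration repeats with period 3 (steps 3–5 recur indefinitely) …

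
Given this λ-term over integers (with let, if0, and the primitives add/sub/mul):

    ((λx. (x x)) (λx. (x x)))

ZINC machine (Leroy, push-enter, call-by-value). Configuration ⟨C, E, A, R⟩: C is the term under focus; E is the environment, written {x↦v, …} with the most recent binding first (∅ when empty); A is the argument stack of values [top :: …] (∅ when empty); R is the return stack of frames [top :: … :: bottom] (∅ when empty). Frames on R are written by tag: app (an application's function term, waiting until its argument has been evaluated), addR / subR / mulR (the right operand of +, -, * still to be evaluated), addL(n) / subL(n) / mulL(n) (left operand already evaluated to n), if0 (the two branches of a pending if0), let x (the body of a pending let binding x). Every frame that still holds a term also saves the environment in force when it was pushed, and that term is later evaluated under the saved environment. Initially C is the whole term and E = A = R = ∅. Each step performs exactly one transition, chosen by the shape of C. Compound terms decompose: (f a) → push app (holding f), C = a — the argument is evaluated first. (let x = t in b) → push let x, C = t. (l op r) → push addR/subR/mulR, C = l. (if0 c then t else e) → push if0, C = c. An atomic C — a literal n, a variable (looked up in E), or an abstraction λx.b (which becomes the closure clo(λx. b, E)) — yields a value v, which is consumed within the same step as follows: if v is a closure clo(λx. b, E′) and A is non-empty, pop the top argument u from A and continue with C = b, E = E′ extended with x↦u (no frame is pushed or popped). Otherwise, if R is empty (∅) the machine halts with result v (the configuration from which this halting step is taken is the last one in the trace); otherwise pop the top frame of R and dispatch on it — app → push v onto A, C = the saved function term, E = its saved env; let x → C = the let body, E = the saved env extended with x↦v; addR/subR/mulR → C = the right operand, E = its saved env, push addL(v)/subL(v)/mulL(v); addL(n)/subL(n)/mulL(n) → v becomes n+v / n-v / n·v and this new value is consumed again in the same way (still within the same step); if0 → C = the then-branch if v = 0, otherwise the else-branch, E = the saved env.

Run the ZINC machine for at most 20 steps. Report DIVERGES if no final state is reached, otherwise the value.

Answer: DIVERGES (no final state within 20 steps)

Machine steps:
0. [C=((λx. (x x)) (λx. (x x))) | E=∅ | A=∅ | R=∅]
1. [C=(λx. (x x)) | E=∅ | A=∅ | R=[app]]
2. [C=(λx. (x x)) | E=∅ | A=[clo(λx. (x x), ∅)] | R=∅]
3. [C=(x x) | E={x↦clo(λx. (x x), ∅)} | A=∅ | R=∅]
4. [C=x | E={x↦clo(λx. (x x), ∅)} | A=∅ | R=[app]]
5. [C=x | E={x↦clo(λx. (x x), ∅)} | A=[clo(λx. (x x), ∅)] | R=∅]
… configuration repeats with period 3 (steps 3–5 recur indefinitely) …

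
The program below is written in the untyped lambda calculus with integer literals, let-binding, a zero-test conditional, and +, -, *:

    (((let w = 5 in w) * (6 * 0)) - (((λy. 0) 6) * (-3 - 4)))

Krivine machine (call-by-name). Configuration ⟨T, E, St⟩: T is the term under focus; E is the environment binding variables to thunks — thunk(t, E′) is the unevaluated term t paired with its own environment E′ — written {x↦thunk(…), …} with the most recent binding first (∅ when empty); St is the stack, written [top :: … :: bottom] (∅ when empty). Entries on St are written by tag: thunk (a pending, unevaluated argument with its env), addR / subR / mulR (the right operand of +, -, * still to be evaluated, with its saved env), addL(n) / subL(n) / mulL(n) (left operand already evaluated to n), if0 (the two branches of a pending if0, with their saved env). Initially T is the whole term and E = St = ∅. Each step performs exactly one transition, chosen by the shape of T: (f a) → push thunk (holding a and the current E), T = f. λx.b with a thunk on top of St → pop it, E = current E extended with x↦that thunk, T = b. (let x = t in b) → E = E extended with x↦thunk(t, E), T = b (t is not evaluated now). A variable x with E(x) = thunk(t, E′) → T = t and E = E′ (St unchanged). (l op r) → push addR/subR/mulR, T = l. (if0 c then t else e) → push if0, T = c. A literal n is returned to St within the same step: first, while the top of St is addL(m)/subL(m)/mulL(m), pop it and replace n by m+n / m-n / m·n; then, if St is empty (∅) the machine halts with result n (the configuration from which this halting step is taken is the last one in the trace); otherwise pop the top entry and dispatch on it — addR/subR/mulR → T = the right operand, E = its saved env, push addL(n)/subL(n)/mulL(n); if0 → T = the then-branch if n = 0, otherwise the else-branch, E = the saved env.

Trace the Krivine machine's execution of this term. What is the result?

Answer: 0

Machine steps:
[0] <T=(((let w = 5 in w) * (6 * 0)) - (((λy. 0) 6) * (-3 - 4))), E=∅, St=∅>
[1] <T=((let w = 5 in w) * (6 * 0)), E=∅, St=[subR]>
[2] <T=(let w = 5 in w), E=∅, St=[mulR :: subR]>
[3] <T=w, E={w↦thunk(5, ∅)}, St=[mulR :: subR]>
[4] <T=5, E=∅, St=[mulR :: subR]>
[5] <T=(6 * 0), E=∅, St=[mulL(5) :: subR]>
[6] <T=6, E=∅, St=[mulR :: mulL(5) :: subR]>
[7] <T=0, E=∅, St=[mulL(6) :: mulL(5) :: subR]>
[8] <T=(((λy. 0) 6) * (-3 - 4)), E=∅, St=[subL(0)]>
[9] <T=((λy. 0) 6), E=∅, St=[mulR :: subL(0)]>
[10] <T=(λy. 0), E=∅, St=[thunk :: mulR :: subL(0)]>
[11] <T=0, E={y↦thunk(6, ∅)}, St=[mulR :: subL(0)]>
[12] <T=(-3 - 4), E=∅, St=[mulL(0) :: subL(0)]>
[13] <T=-3, E=∅, St=[subR :: mulL(0) :: subL(0)]>
[14] <T=4, E=∅, St=[subL(-3) :: mulL(0) :: subL(0)]>
→ final value 0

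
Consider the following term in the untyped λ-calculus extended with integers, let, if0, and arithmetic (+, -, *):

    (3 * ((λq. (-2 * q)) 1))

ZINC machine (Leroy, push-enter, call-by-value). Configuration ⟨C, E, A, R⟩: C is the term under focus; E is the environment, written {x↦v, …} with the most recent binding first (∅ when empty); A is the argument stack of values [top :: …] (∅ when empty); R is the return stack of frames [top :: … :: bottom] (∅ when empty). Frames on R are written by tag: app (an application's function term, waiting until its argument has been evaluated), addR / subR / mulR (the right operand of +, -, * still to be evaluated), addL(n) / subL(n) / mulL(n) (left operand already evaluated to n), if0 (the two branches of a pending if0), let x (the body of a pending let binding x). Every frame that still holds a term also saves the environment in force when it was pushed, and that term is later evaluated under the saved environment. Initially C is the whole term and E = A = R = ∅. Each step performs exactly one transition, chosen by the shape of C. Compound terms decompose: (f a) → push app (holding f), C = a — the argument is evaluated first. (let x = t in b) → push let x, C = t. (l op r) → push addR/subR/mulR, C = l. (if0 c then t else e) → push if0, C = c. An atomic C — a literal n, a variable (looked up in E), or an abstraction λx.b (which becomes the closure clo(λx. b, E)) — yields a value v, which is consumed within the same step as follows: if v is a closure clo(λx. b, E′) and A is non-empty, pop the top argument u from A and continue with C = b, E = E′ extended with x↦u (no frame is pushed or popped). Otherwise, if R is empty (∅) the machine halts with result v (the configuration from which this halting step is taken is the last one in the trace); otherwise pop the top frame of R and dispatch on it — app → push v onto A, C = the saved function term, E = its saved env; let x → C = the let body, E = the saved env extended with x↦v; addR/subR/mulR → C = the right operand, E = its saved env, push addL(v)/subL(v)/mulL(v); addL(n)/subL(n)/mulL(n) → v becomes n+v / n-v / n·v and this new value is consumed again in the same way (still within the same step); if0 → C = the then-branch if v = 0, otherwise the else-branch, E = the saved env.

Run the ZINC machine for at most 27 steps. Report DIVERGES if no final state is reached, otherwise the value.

Answer: -6

Derivation:
0. [C=(3 * ((λq. (-2 * q)) 1)) | E=∅ | A=∅ | R=∅]
1. [C=3 | E=∅ | A=∅ | R=[mulR]]
2. [C=((λq. (-2 * q)) 1) | E=∅ | A=∅ | R=[mulL(3)]]
3. [C=1 | E=∅ | A=∅ | R=[app :: mulL(3)]]
4. [C=(λq. (-2 * q)) | E=∅ | A=[1] | R=[mulL(3)]]
5. [C=(-2 * q) | E={q↦1} | A=∅ | R=[mulL(3)]]
6. [C=-2 | E={q↦1} | A=∅ | R=[mulR :: mulL(3)]]
7. [C=q | E={q↦1} | A=∅ | R=[mulL(-2) :: mulL(3)]]
→ final value -6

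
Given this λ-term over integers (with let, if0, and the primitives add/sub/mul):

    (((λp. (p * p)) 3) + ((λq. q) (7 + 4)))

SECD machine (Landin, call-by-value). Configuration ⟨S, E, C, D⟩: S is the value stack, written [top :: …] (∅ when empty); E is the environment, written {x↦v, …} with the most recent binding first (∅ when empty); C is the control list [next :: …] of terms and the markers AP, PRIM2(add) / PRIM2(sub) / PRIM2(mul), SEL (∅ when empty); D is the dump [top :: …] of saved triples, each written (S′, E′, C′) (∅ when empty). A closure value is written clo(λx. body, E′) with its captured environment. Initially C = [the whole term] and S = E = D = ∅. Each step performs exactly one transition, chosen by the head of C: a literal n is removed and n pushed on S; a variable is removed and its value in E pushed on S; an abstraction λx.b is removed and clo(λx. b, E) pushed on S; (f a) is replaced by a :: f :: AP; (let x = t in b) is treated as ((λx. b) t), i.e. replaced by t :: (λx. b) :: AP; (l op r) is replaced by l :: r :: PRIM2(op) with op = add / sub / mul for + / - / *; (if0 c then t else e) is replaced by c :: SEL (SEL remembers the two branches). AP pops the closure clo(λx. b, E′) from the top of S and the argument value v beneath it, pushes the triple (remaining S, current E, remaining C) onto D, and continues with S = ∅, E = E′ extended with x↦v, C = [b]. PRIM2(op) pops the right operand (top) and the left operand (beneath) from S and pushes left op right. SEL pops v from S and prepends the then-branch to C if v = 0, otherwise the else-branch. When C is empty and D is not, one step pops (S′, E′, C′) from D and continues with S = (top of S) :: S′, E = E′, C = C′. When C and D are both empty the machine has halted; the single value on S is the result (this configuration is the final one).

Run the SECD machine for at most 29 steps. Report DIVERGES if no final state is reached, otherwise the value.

step 0: [S=∅ | E=∅ | C=[(((λp. (p * p)) 3) + ((λq. q) (7 + 4)))] | D=∅]
step 1: [S=∅ | E=∅ | C=[((λp. (p * p)) 3) :: ((λq. q) (7 + 4)) :: PRIM2(add)] | D=∅]
step 2: [S=∅ | E=∅ | C=[3 :: (λp. (p * p)) :: AP :: ((λq. q) (7 + 4)) :: PRIM2(add)] | D=∅]
step 3: [S=[3] | E=∅ | C=[(λp. (p * p)) :: AP :: ((λq. q) (7 + 4)) :: PRIM2(add)] | D=∅]
step 4: [S=[clo(λp. (p * p), ∅) :: 3] | E=∅ | C=[AP :: ((λq. q) (7 + 4)) :: PRIM2(add)] | D=∅]
step 5: [S=∅ | E={p↦3} | C=[(p * p)] | D=[(∅, ∅, [((λq. q) (7 + 4)) :: PRIM2(add)])]]
step 6: [S=∅ | E={p↦3} | C=[p :: p :: PRIM2(mul)] | D=[(∅, ∅, [((λq. q) (7 + 4)) :: PRIM2(add)])]]
step 7: [S=[3] | E={p↦3} | C=[p :: PRIM2(mul)] | D=[(∅, ∅, [((λq. q) (7 + 4)) :: PRIM2(add)])]]
step 8: [S=[3 :: 3] | E={p↦3} | C=[PRIM2(mul)] | D=[(∅, ∅, [((λq. q) (7 + 4)) :: PRIM2(add)])]]
step 9: [S=[9] | E={p↦3} | C=∅ | D=[(∅, ∅, [((λq. q) (7 + 4)) :: PRIM2(add)])]]
step 10: [S=[9] | E=∅ | C=[((λq. q) (7 + 4)) :: PRIM2(add)] | D=∅]
step 11: [S=[9] | E=∅ | C=[(7 + 4) :: (λq. q) :: AP :: PRIM2(add)] | D=∅]
step 12: [S=[9] | E=∅ | C=[7 :: 4 :: PRIM2(add) :: (λq. q) :: AP :: PRIM2(add)] | D=∅]
step 13: [S=[7 :: 9] | E=∅ | C=[4 :: PRIM2(add) :: (λq. q) :: AP :: PRIM2(add)] | D=∅]
step 14: [S=[4 :: 7 :: 9] | E=∅ | C=[PRIM2(add) :: (λq. q) :: AP :: PRIM2(add)] | D=∅]
step 15: [S=[11 :: 9] | E=∅ | C=[(λq. q) :: AP :: PRIM2(add)] | D=∅]
step 16: [S=[clo(λq. q, ∅) :: 11 :: 9] | E=∅ | C=[AP :: PRIM2(add)] | D=∅]
step 17: [S=∅ | E={q↦11} | C=[q] | D=[([9], ∅, [PRIM2(add)])]]
step 18: [S=[11] | E={q↦11} | C=∅ | D=[([9], ∅, [PRIM2(add)])]]
step 19: [S=[11 :: 9] | E=∅ | C=[PRIM2(add)] | D=∅]
step 20: [S=[20] | E=∅ | C=∅ | D=∅]
→ final value 20

Answer: 20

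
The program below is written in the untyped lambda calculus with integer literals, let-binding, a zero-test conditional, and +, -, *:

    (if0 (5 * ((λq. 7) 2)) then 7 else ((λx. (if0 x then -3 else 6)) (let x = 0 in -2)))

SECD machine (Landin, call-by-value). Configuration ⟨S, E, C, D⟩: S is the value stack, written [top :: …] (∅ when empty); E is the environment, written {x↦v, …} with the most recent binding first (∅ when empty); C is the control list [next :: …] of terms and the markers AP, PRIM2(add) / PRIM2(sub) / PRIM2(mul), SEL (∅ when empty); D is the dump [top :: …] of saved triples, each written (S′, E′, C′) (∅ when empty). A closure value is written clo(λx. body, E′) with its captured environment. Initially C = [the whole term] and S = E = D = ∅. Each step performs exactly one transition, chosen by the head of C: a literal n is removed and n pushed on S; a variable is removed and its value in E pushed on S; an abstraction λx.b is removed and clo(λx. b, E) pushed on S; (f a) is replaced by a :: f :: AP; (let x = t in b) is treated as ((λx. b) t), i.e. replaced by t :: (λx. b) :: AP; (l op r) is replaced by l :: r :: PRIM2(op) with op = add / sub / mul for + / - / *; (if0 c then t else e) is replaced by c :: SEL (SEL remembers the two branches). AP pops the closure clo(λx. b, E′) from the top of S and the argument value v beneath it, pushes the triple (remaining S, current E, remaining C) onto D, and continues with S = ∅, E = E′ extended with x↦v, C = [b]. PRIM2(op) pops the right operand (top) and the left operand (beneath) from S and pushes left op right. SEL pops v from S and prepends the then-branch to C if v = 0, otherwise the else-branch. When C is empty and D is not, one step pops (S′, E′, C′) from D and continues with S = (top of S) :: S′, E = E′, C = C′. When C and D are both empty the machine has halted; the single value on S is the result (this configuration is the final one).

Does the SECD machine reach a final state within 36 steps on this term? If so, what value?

Answer: 6

Derivation:
[0] <S=∅, E=∅, C=[(if0 (5 * ((λq. 7) 2)) then 7 else ((λx. (if0 x then -3 else 6)) (let x = 0 in -2)))], D=∅>
[1] <S=∅, E=∅, C=[(5 * ((λq. 7) 2)) :: SEL], D=∅>
[2] <S=∅, E=∅, C=[5 :: ((λq. 7) 2) :: PRIM2(mul) :: SEL], D=∅>
[3] <S=[5], E=∅, C=[((λq. 7) 2) :: PRIM2(mul) :: SEL], D=∅>
[4] <S=[5], E=∅, C=[2 :: (λq. 7) :: AP :: PRIM2(mul) :: SEL], D=∅>
[5] <S=[2 :: 5], E=∅, C=[(λq. 7) :: AP :: PRIM2(mul) :: SEL], D=∅>
[6] <S=[clo(λq. 7, ∅) :: 2 :: 5], E=∅, C=[AP :: PRIM2(mul) :: SEL], D=∅>
[7] <S=∅, E={q↦2}, C=[7], D=[([5], ∅, [PRIM2(mul) :: SEL])]>
[8] <S=[7], E={q↦2}, C=∅, D=[([5], ∅, [PRIM2(mul) :: SEL])]>
[9] <S=[7 :: 5], E=∅, C=[PRIM2(mul) :: SEL], D=∅>
[10] <S=[35], E=∅, C=[SEL], D=∅>
[11] <S=∅, E=∅, C=[((λx. (if0 x then -3 else 6)) (let x = 0 in -2))], D=∅>
[12] <S=∅, E=∅, C=[(let x = 0 in -2) :: (λx. (if0 x then -3 else 6)) :: AP], D=∅>
[13] <S=∅, E=∅, C=[0 :: (λx. -2) :: AP :: (λx. (if0 x then -3 else 6)) :: AP], D=∅>
[14] <S=[0], E=∅, C=[(λx. -2) :: AP :: (λx. (if0 x then -3 else 6)) :: AP], D=∅>
[15] <S=[clo(λx. -2, ∅) :: 0], E=∅, C=[AP :: (λx. (if0 x then -3 else 6)) :: AP], D=∅>
[16] <S=∅, E={x↦0}, C=[-2], D=[(∅, ∅, [(λx. (if0 x then -3 else 6)) :: AP])]>
[17] <S=[-2], E={x↦0}, C=∅, D=[(∅, ∅, [(λx. (if0 x then -3 else 6)) :: AP])]>
[18] <S=[-2], E=∅, C=[(λx. (if0 x then -3 else 6)) :: AP], D=∅>
[19] <S=[clo(λx. (if0 x then -3 else 6), ∅) :: -2], E=∅, C=[AP], D=∅>
[20] <S=∅, E={x↦-2}, C=[(if0 x then -3 else 6)], D=[(∅, ∅, ∅)]>
[21] <S=∅, E={x↦-2}, C=[x :: SEL], D=[(∅, ∅, ∅)]>
[22] <S=[-2], E={x↦-2}, C=[SEL], D=[(∅, ∅, ∅)]>
[23] <S=∅, E={x↦-2}, C=[6], D=[(∅, ∅, ∅)]>
[24] <S=[6], E={x↦-2}, C=∅, D=[(∅, ∅, ∅)]>
[25] <S=[6], E=∅, C=∅, D=∅>
→ final value 6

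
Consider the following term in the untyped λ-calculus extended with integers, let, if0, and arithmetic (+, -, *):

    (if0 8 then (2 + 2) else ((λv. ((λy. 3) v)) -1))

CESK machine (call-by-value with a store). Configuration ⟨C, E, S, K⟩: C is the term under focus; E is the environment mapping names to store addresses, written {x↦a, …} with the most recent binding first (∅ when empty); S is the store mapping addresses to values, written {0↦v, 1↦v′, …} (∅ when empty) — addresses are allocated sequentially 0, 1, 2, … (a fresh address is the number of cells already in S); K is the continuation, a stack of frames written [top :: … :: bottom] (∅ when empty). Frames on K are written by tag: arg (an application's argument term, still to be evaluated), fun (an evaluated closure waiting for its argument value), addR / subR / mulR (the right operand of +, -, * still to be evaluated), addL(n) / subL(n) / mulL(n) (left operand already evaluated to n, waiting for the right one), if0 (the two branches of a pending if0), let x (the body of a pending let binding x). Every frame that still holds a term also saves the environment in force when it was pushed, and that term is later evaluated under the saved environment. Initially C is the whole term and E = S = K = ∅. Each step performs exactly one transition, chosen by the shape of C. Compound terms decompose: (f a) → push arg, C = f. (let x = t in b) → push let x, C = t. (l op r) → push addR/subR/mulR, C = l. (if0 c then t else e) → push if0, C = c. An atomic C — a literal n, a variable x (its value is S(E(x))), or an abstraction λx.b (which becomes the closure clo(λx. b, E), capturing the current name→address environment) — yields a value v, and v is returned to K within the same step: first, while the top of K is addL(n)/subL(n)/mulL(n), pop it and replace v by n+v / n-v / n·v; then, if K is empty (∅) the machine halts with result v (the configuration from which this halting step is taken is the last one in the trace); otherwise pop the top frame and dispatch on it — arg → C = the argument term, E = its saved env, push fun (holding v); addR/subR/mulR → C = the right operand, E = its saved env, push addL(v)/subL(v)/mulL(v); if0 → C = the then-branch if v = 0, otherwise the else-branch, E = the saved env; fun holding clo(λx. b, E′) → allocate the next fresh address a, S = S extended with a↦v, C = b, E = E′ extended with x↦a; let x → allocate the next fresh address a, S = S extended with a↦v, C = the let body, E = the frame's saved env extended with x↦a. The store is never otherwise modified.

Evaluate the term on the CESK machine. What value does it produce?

0. [C=(if0 8 then (2 + 2) else ((λv. ((λy. 3) v)) -1)) | E=∅ | S=∅ | K=∅]
1. [C=8 | E=∅ | S=∅ | K=[if0]]
2. [C=((λv. ((λy. 3) v)) -1) | E=∅ | S=∅ | K=∅]
3. [C=(λv. ((λy. 3) v)) | E=∅ | S=∅ | K=[arg]]
4. [C=-1 | E=∅ | S=∅ | K=[fun]]
5. [C=((λy. 3) v) | E={v↦0} | S={0↦-1} | K=∅]
6. [C=(λy. 3) | E={v↦0} | S={0↦-1} | K=[arg]]
7. [C=v | E={v↦0} | S={0↦-1} | K=[fun]]
8. [C=3 | E={y↦1, v↦0} | S={0↦-1, 1↦-1} | K=∅]
→ final value 3

Answer: 3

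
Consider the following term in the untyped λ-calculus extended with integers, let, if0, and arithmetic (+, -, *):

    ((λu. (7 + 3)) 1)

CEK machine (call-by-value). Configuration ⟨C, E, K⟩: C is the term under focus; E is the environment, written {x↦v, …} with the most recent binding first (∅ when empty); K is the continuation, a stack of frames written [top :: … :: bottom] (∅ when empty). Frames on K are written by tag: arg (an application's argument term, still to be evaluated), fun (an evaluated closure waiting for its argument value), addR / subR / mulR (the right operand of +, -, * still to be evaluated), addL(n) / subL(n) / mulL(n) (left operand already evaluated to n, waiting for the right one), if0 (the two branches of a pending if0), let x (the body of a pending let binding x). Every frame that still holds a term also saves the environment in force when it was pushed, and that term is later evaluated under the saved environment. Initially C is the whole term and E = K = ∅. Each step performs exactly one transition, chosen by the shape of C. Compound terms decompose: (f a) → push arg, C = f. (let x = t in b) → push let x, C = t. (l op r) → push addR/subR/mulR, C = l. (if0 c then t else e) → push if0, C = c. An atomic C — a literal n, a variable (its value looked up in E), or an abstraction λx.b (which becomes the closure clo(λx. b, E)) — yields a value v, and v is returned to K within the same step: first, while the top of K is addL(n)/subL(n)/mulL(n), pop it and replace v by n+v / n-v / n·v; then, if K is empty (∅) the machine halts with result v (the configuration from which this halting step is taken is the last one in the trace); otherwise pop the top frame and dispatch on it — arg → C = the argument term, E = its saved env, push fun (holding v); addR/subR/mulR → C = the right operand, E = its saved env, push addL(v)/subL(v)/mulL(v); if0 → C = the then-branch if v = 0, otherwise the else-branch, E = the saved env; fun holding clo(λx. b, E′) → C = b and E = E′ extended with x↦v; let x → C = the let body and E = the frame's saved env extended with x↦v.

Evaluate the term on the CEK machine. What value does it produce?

Answer: 10

Execution trace:
t=0: <C=((λu. (7 + 3)) 1), E=∅, K=∅>
t=1: <C=(λu. (7 + 3)), E=∅, K=[arg]>
t=2: <C=1, E=∅, K=[fun]>
t=3: <C=(7 + 3), E={u↦1}, K=∅>
t=4: <C=7, E={u↦1}, K=[addR]>
t=5: <C=3, E={u↦1}, K=[addL(7)]>
→ final value 10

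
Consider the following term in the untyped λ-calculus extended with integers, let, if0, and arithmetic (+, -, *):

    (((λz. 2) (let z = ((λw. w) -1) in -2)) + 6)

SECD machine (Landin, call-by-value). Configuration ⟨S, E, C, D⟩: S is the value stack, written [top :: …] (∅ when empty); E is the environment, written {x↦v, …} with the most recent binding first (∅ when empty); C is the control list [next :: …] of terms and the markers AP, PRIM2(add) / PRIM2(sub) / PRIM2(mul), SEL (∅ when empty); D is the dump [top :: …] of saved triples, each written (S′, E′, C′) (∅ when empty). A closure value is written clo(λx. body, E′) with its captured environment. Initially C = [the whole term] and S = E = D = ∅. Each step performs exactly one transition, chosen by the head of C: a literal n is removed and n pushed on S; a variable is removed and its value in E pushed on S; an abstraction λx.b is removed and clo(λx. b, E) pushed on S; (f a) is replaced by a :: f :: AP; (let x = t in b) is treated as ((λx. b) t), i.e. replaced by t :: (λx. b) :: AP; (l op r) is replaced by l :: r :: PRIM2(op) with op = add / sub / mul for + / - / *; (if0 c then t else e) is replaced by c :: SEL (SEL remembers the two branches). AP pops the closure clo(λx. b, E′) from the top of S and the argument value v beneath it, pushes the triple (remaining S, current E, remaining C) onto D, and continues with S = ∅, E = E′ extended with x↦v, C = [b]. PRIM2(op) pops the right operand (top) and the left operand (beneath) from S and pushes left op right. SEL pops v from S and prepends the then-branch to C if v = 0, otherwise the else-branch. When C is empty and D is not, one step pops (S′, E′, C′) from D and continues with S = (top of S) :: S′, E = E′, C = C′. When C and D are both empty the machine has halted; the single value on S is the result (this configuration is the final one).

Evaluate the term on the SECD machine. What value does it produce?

[0] [S=∅ | E=∅ | C=[(((λz. 2) (let z = ((λw. w) -1) in -2)) + 6)] | D=∅]
[1] [S=∅ | E=∅ | C=[((λz. 2) (let z = ((λw. w) -1) in -2)) :: 6 :: PRIM2(add)] | D=∅]
[2] [S=∅ | E=∅ | C=[(let z = ((λw. w) -1) in -2) :: (λz. 2) :: AP :: 6 :: PRIM2(add)] | D=∅]
[3] [S=∅ | E=∅ | C=[((λw. w) -1) :: (λz. -2) :: AP :: (λz. 2) :: AP :: 6 :: PRIM2(add)] | D=∅]
[4] [S=∅ | E=∅ | C=[-1 :: (λw. w) :: AP :: (λz. -2) :: AP :: (λz. 2) :: AP :: 6 :: PRIM2(add)] | D=∅]
[5] [S=[-1] | E=∅ | C=[(λw. w) :: AP :: (λz. -2) :: AP :: (λz. 2) :: AP :: 6 :: PRIM2(add)] | D=∅]
[6] [S=[clo(λw. w, ∅) :: -1] | E=∅ | C=[AP :: (λz. -2) :: AP :: (λz. 2) :: AP :: 6 :: PRIM2(add)] | D=∅]
[7] [S=∅ | E={w↦-1} | C=[w] | D=[(∅, ∅, [(λz. -2) :: AP :: (λz. 2) :: AP :: 6 :: PRIM2(add)])]]
[8] [S=[-1] | E={w↦-1} | C=∅ | D=[(∅, ∅, [(λz. -2) :: AP :: (λz. 2) :: AP :: 6 :: PRIM2(add)])]]
[9] [S=[-1] | E=∅ | C=[(λz. -2) :: AP :: (λz. 2) :: AP :: 6 :: PRIM2(add)] | D=∅]
[10] [S=[clo(λz. -2, ∅) :: -1] | E=∅ | C=[AP :: (λz. 2) :: AP :: 6 :: PRIM2(add)] | D=∅]
[11] [S=∅ | E={z↦-1} | C=[-2] | D=[(∅, ∅, [(λz. 2) :: AP :: 6 :: PRIM2(add)])]]
[12] [S=[-2] | E={z↦-1} | C=∅ | D=[(∅, ∅, [(λz. 2) :: AP :: 6 :: PRIM2(add)])]]
[13] [S=[-2] | E=∅ | C=[(λz. 2) :: AP :: 6 :: PRIM2(add)] | D=∅]
[14] [S=[clo(λz. 2, ∅) :: -2] | E=∅ | C=[AP :: 6 :: PRIM2(add)] | D=∅]
[15] [S=∅ | E={z↦-2} | C=[2] | D=[(∅, ∅, [6 :: PRIM2(add)])]]
[16] [S=[2] | E={z↦-2} | C=∅ | D=[(∅, ∅, [6 :: PRIM2(add)])]]
[17] [S=[2] | E=∅ | C=[6 :: PRIM2(add)] | D=∅]
[18] [S=[6 :: 2] | E=∅ | C=[PRIM2(add)] | D=∅]
[19] [S=[8] | E=∅ | C=∅ | D=∅]
→ final value 8

Answer: 8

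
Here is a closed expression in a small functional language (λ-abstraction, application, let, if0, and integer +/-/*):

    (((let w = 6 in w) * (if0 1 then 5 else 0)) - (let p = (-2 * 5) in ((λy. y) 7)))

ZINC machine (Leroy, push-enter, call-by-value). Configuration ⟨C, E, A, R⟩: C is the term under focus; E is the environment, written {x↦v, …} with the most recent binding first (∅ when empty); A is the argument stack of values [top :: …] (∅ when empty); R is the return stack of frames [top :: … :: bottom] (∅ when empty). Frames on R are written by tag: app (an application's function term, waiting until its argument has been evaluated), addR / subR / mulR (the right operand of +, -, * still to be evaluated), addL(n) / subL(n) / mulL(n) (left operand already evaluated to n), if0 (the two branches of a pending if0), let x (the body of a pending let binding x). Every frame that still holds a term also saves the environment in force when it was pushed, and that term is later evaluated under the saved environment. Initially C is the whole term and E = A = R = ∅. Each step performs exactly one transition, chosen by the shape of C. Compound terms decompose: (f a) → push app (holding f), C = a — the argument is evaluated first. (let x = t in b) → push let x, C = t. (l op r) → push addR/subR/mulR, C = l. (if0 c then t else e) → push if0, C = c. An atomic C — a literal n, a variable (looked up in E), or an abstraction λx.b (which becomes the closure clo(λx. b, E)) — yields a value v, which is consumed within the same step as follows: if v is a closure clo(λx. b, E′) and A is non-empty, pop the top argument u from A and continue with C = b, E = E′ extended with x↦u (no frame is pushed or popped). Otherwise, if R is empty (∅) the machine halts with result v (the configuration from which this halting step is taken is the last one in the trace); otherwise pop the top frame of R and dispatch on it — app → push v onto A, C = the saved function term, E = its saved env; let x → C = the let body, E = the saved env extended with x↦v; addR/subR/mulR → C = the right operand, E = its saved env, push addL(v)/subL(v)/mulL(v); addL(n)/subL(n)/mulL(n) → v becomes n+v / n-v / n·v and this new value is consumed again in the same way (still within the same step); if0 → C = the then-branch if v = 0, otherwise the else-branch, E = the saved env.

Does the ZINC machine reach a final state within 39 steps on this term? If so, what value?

[0] <C=(((let w = 6 in w) * (if0 1 then 5 else 0)) - (let p = (-2 * 5) in ((λy. y) 7))), E=∅, A=∅, R=∅>
[1] <C=((let w = 6 in w) * (if0 1 then 5 else 0)), E=∅, A=∅, R=[subR]>
[2] <C=(let w = 6 in w), E=∅, A=∅, R=[mulR :: subR]>
[3] <C=6, E=∅, A=∅, R=[let w :: mulR :: subR]>
[4] <C=w, E={w↦6}, A=∅, R=[mulR :: subR]>
[5] <C=(if0 1 then 5 else 0), E=∅, A=∅, R=[mulL(6) :: subR]>
[6] <C=1, E=∅, A=∅, R=[if0 :: mulL(6) :: subR]>
[7] <C=0, E=∅, A=∅, R=[mulL(6) :: subR]>
[8] <C=(let p = (-2 * 5) in ((λy. y) 7)), E=∅, A=∅, R=[subL(0)]>
[9] <C=(-2 * 5), E=∅, A=∅, R=[let p :: subL(0)]>
[10] <C=-2, E=∅, A=∅, R=[mulR :: let p :: subL(0)]>
[11] <C=5, E=∅, A=∅, R=[mulL(-2) :: let p :: subL(0)]>
[12] <C=((λy. y) 7), E={p↦-10}, A=∅, R=[subL(0)]>
[13] <C=7, E={p↦-10}, A=∅, R=[app :: subL(0)]>
[14] <C=(λy. y), E={p↦-10}, A=[7], R=[subL(0)]>
[15] <C=y, E={y↦7, p↦-10}, A=∅, R=[subL(0)]>
→ final value -7

Answer: -7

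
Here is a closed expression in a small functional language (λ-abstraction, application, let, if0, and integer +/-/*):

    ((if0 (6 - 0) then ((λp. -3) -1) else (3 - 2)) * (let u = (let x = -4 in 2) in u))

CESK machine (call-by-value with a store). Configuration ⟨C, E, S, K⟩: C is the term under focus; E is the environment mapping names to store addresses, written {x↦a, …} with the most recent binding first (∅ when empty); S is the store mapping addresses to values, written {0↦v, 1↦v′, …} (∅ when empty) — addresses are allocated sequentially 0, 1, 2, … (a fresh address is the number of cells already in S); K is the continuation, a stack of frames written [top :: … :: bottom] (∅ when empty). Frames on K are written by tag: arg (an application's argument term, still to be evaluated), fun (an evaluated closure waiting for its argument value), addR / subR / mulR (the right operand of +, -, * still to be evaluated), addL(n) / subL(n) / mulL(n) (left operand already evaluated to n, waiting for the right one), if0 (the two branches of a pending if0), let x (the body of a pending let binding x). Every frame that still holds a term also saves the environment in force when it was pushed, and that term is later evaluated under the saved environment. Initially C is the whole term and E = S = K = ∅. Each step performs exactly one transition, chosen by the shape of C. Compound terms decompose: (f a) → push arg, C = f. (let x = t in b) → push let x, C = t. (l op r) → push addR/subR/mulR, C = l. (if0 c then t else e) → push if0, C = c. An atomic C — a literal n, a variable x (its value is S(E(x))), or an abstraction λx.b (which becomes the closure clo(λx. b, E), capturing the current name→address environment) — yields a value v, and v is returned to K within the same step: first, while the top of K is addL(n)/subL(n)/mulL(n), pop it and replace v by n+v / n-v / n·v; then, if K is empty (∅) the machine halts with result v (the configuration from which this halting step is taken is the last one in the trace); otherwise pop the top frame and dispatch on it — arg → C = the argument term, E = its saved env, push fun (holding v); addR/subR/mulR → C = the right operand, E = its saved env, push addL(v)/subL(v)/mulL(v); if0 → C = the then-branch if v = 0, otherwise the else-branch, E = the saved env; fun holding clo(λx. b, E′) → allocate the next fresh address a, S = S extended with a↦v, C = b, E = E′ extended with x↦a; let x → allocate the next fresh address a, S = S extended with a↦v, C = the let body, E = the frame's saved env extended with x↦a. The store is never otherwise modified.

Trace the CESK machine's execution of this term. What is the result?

Answer: 2

Machine steps:
0. ⟨C=((if0 (6 - 0) then ((λp. -3) -1) else (3 - 2)) * (let u = (let x = -4 in 2) in u)); E=∅; S=∅; K=∅⟩
1. ⟨C=(if0 (6 - 0) then ((λp. -3) -1) else (3 - 2)); E=∅; S=∅; K=[mulR]⟩
2. ⟨C=(6 - 0); E=∅; S=∅; K=[if0 :: mulR]⟩
3. ⟨C=6; E=∅; S=∅; K=[subR :: if0 :: mulR]⟩
4. ⟨C=0; E=∅; S=∅; K=[subL(6) :: if0 :: mulR]⟩
5. ⟨C=(3 - 2); E=∅; S=∅; K=[mulR]⟩
6. ⟨C=3; E=∅; S=∅; K=[subR :: mulR]⟩
7. ⟨C=2; E=∅; S=∅; K=[subL(3) :: mulR]⟩
8. ⟨C=(let u = (let x = -4 in 2) in u); E=∅; S=∅; K=[mulL(1)]⟩
9. ⟨C=(let x = -4 in 2); E=∅; S=∅; K=[let u :: mulL(1)]⟩
10. ⟨C=-4; E=∅; S=∅; K=[let x :: let u :: mulL(1)]⟩
11. ⟨C=2; E={x↦0}; S={0↦-4}; K=[let u :: mulL(1)]⟩
12. ⟨C=u; E={u↦1}; S={0↦-4, 1↦2}; K=[mulL(1)]⟩
→ final value 2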